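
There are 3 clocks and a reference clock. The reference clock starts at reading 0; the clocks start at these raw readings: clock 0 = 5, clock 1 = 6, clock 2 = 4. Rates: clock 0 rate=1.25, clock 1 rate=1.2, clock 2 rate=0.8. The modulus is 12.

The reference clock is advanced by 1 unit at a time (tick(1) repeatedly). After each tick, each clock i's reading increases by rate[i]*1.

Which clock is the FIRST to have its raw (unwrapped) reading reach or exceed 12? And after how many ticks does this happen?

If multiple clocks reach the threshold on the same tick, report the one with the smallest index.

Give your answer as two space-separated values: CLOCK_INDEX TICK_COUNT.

Answer: 1 5

Derivation:
clock 0: start=5, rate=1.25, needs 12-5 = 7; ticks = ceil(7/1.25) = ceil(5.6000) = 6; reading at tick 6 = 5 + 1.25*6 = 12.5000
clock 1: start=6, rate=1.2, needs 12-6 = 6; ticks = ceil(6/1.2) = ceil(5.0000) = 5; reading at tick 5 = 6 + 1.2*5 = 12.0000
clock 2: start=4, rate=0.8, needs 12-4 = 8; ticks = ceil(8/0.8) = ceil(10.0000) = 10; reading at tick 10 = 4 + 0.8*10 = 12.0000
Minimum tick count = 5; winners = [1]; smallest index = 1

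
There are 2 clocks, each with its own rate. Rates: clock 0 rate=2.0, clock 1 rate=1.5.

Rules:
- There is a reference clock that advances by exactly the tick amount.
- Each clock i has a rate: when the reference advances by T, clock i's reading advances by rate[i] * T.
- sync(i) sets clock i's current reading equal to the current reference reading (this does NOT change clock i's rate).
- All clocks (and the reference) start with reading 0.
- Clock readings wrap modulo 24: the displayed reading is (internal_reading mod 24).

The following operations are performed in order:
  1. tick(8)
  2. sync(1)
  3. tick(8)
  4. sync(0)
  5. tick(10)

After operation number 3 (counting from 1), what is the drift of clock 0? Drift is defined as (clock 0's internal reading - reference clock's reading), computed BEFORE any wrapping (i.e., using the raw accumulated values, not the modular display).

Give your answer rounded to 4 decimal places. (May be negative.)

Answer: 16.0000

Derivation:
After op 1 tick(8): ref=8.0000 raw=[16.0000 12.0000]
After op 2 sync(1): ref=8.0000 raw=[16.0000 8.0000]
After op 3 tick(8): ref=16.0000 raw=[32.0000 20.0000]
Drift of clock 0 after op 3: 32.0000 - 16.0000 = 16.0000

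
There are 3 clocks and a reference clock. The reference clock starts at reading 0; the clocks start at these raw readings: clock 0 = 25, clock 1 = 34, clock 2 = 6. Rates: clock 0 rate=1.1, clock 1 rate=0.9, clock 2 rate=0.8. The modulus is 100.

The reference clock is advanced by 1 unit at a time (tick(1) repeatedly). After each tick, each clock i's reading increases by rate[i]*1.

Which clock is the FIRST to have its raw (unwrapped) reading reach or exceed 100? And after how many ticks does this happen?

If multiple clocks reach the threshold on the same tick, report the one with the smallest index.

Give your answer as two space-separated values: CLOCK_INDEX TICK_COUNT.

clock 0: start=25, rate=1.1, needs 100-25 = 75; ticks = ceil(75/1.1) = ceil(68.1818) = 69; reading at tick 69 = 25 + 1.1*69 = 100.9000
clock 1: start=34, rate=0.9, needs 100-34 = 66; ticks = ceil(66/0.9) = ceil(73.3333) = 74; reading at tick 74 = 34 + 0.9*74 = 100.6000
clock 2: start=6, rate=0.8, needs 100-6 = 94; ticks = ceil(94/0.8) = ceil(117.5000) = 118; reading at tick 118 = 6 + 0.8*118 = 100.4000
Minimum tick count = 69; winners = [0]; smallest index = 0

Answer: 0 69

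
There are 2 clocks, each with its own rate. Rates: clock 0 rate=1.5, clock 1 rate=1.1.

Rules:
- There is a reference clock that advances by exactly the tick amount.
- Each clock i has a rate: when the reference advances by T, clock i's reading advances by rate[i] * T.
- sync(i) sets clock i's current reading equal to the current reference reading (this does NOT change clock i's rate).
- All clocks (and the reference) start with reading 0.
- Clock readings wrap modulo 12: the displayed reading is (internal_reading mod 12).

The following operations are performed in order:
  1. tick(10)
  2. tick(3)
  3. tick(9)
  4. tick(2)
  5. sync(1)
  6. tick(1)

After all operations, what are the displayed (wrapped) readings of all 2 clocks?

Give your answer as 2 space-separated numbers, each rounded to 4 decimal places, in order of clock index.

After op 1 tick(10): ref=10.0000 raw=[15.0000 11.0000]
After op 2 tick(3): ref=13.0000 raw=[19.5000 14.3000]
After op 3 tick(9): ref=22.0000 raw=[33.0000 24.2000]
After op 4 tick(2): ref=24.0000 raw=[36.0000 26.4000]
After op 5 sync(1): ref=24.0000 raw=[36.0000 24.0000]
After op 6 tick(1): ref=25.0000 raw=[37.5000 25.1000]
Wrap final raw readings (mod 12): 37.5000 mod 12 = 1.5000; 25.1000 mod 12 = 1.1000

Answer: 1.5000 1.1000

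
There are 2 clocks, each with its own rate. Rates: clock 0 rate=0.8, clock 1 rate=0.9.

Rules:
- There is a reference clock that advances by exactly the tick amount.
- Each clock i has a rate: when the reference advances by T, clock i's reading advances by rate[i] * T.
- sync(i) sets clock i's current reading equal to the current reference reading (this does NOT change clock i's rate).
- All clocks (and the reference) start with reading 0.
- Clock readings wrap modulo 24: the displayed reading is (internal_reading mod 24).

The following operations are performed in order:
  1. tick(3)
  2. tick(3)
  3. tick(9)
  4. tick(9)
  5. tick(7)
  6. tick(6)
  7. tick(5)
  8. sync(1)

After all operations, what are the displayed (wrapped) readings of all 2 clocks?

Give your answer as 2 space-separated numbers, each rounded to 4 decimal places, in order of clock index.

After op 1 tick(3): ref=3.0000 raw=[2.4000 2.7000]
After op 2 tick(3): ref=6.0000 raw=[4.8000 5.4000]
After op 3 tick(9): ref=15.0000 raw=[12.0000 13.5000]
After op 4 tick(9): ref=24.0000 raw=[19.2000 21.6000]
After op 5 tick(7): ref=31.0000 raw=[24.8000 27.9000]
After op 6 tick(6): ref=37.0000 raw=[29.6000 33.3000]
After op 7 tick(5): ref=42.0000 raw=[33.6000 37.8000]
After op 8 sync(1): ref=42.0000 raw=[33.6000 42.0000]
Wrap final raw readings (mod 24): 33.6000 mod 24 = 9.6000; 42.0000 mod 24 = 18.0000

Answer: 9.6000 18.0000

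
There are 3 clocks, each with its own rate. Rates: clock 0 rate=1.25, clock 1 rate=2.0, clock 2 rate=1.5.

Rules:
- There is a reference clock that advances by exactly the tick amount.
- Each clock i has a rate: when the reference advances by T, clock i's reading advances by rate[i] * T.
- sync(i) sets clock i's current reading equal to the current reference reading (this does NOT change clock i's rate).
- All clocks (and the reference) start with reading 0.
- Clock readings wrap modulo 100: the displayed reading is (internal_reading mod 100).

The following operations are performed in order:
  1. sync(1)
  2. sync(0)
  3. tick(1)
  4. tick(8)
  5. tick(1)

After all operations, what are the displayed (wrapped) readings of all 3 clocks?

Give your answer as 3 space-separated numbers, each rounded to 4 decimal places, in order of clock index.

After op 1 sync(1): ref=0.0000 raw=[0.0000 0.0000 0.0000]
After op 2 sync(0): ref=0.0000 raw=[0.0000 0.0000 0.0000]
After op 3 tick(1): ref=1.0000 raw=[1.2500 2.0000 1.5000]
After op 4 tick(8): ref=9.0000 raw=[11.2500 18.0000 13.5000]
After op 5 tick(1): ref=10.0000 raw=[12.5000 20.0000 15.0000]
Wrap final raw readings (mod 100): 12.5000 mod 100 = 12.5000; 20.0000 mod 100 = 20.0000; 15.0000 mod 100 = 15.0000

Answer: 12.5000 20.0000 15.0000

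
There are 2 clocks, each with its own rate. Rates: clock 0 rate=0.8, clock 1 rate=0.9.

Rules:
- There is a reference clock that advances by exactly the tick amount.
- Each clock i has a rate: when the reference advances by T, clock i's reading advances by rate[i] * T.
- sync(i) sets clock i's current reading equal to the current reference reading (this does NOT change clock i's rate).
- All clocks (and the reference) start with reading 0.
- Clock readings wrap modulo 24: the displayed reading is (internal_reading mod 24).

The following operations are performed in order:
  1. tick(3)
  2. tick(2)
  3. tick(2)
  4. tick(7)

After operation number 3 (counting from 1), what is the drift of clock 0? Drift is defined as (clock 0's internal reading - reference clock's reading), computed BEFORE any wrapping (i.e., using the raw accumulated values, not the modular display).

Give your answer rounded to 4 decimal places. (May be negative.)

Answer: -1.4000

Derivation:
After op 1 tick(3): ref=3.0000 raw=[2.4000 2.7000]
After op 2 tick(2): ref=5.0000 raw=[4.0000 4.5000]
After op 3 tick(2): ref=7.0000 raw=[5.6000 6.3000]
Drift of clock 0 after op 3: 5.6000 - 7.0000 = -1.4000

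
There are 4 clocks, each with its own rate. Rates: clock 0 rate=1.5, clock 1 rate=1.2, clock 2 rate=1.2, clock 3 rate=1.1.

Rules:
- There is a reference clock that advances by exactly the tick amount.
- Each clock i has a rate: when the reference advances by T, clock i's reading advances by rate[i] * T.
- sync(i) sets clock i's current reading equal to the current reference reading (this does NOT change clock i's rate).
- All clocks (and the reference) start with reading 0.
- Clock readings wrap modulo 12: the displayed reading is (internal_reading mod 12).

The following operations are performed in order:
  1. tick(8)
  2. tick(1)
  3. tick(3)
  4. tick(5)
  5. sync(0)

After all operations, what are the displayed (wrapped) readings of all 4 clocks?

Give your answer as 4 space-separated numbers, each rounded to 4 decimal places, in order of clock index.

Answer: 5.0000 8.4000 8.4000 6.7000

Derivation:
After op 1 tick(8): ref=8.0000 raw=[12.0000 9.6000 9.6000 8.8000]
After op 2 tick(1): ref=9.0000 raw=[13.5000 10.8000 10.8000 9.9000]
After op 3 tick(3): ref=12.0000 raw=[18.0000 14.4000 14.4000 13.2000]
After op 4 tick(5): ref=17.0000 raw=[25.5000 20.4000 20.4000 18.7000]
After op 5 sync(0): ref=17.0000 raw=[17.0000 20.4000 20.4000 18.7000]
Wrap final raw readings (mod 12): 17.0000 mod 12 = 5.0000; 20.4000 mod 12 = 8.4000; 20.4000 mod 12 = 8.4000; 18.7000 mod 12 = 6.7000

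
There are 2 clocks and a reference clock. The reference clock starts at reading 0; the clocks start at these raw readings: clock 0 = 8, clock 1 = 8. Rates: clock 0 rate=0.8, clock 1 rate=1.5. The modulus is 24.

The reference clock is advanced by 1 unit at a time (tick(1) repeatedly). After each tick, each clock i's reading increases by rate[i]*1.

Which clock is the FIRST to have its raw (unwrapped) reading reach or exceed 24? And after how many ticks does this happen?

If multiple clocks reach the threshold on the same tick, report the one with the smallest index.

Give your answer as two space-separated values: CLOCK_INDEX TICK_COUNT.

clock 0: start=8, rate=0.8, needs 24-8 = 16; ticks = ceil(16/0.8) = ceil(20.0000) = 20; reading at tick 20 = 8 + 0.8*20 = 24.0000
clock 1: start=8, rate=1.5, needs 24-8 = 16; ticks = ceil(16/1.5) = ceil(10.6667) = 11; reading at tick 11 = 8 + 1.5*11 = 24.5000
Minimum tick count = 11; winners = [1]; smallest index = 1

Answer: 1 11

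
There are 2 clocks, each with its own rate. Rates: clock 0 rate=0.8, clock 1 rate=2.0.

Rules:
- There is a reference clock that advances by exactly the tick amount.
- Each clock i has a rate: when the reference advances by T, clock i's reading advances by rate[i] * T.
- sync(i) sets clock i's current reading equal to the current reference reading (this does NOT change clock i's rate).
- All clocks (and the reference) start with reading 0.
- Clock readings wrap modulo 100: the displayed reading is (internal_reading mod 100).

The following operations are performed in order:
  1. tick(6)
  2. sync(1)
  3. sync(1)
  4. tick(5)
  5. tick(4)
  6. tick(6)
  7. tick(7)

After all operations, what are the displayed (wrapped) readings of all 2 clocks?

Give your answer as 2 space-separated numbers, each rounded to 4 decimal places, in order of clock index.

After op 1 tick(6): ref=6.0000 raw=[4.8000 12.0000]
After op 2 sync(1): ref=6.0000 raw=[4.8000 6.0000]
After op 3 sync(1): ref=6.0000 raw=[4.8000 6.0000]
After op 4 tick(5): ref=11.0000 raw=[8.8000 16.0000]
After op 5 tick(4): ref=15.0000 raw=[12.0000 24.0000]
After op 6 tick(6): ref=21.0000 raw=[16.8000 36.0000]
After op 7 tick(7): ref=28.0000 raw=[22.4000 50.0000]
Wrap final raw readings (mod 100): 22.4000 mod 100 = 22.4000; 50.0000 mod 100 = 50.0000

Answer: 22.4000 50.0000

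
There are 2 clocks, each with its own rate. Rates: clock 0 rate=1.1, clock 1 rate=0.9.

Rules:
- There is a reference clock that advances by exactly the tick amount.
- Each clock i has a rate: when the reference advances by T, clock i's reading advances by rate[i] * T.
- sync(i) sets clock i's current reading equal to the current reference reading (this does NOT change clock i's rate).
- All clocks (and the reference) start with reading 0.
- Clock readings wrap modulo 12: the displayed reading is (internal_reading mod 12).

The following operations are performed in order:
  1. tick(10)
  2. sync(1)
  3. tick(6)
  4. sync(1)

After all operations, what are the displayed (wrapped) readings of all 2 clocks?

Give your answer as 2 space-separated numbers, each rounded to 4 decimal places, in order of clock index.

After op 1 tick(10): ref=10.0000 raw=[11.0000 9.0000]
After op 2 sync(1): ref=10.0000 raw=[11.0000 10.0000]
After op 3 tick(6): ref=16.0000 raw=[17.6000 15.4000]
After op 4 sync(1): ref=16.0000 raw=[17.6000 16.0000]
Wrap final raw readings (mod 12): 17.6000 mod 12 = 5.6000; 16.0000 mod 12 = 4.0000

Answer: 5.6000 4.0000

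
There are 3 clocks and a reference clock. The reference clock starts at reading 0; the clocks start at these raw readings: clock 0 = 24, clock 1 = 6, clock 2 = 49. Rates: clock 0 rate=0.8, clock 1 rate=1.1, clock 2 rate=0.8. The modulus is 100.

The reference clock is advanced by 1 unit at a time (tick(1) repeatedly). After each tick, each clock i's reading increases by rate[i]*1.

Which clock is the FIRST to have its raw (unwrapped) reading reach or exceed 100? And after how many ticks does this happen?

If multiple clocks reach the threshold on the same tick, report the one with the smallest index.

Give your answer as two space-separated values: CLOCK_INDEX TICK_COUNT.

Answer: 2 64

Derivation:
clock 0: start=24, rate=0.8, needs 100-24 = 76; ticks = ceil(76/0.8) = ceil(95.0000) = 95; reading at tick 95 = 24 + 0.8*95 = 100.0000
clock 1: start=6, rate=1.1, needs 100-6 = 94; ticks = ceil(94/1.1) = ceil(85.4545) = 86; reading at tick 86 = 6 + 1.1*86 = 100.6000
clock 2: start=49, rate=0.8, needs 100-49 = 51; ticks = ceil(51/0.8) = ceil(63.7500) = 64; reading at tick 64 = 49 + 0.8*64 = 100.2000
Minimum tick count = 64; winners = [2]; smallest index = 2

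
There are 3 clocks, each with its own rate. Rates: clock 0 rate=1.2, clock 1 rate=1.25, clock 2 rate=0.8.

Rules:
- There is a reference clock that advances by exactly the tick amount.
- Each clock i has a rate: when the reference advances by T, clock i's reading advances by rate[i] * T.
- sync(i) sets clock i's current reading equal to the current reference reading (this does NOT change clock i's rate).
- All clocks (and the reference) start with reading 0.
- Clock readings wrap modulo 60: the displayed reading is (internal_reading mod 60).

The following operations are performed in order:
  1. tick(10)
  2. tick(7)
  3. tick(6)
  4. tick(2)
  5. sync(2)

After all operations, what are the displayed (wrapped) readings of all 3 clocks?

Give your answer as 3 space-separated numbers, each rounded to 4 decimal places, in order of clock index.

Answer: 30.0000 31.2500 25.0000

Derivation:
After op 1 tick(10): ref=10.0000 raw=[12.0000 12.5000 8.0000]
After op 2 tick(7): ref=17.0000 raw=[20.4000 21.2500 13.6000]
After op 3 tick(6): ref=23.0000 raw=[27.6000 28.7500 18.4000]
After op 4 tick(2): ref=25.0000 raw=[30.0000 31.2500 20.0000]
After op 5 sync(2): ref=25.0000 raw=[30.0000 31.2500 25.0000]
Wrap final raw readings (mod 60): 30.0000 mod 60 = 30.0000; 31.2500 mod 60 = 31.2500; 25.0000 mod 60 = 25.0000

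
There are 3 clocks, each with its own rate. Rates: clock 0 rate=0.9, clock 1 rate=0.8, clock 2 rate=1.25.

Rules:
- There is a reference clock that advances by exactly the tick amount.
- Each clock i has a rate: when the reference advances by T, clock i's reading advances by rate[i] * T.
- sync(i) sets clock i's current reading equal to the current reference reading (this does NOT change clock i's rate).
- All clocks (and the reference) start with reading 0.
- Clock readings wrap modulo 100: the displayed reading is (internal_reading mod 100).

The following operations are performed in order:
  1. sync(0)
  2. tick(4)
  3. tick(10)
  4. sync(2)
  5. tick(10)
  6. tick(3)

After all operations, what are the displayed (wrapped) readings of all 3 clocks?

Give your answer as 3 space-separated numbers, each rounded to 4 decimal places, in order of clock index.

After op 1 sync(0): ref=0.0000 raw=[0.0000 0.0000 0.0000]
After op 2 tick(4): ref=4.0000 raw=[3.6000 3.2000 5.0000]
After op 3 tick(10): ref=14.0000 raw=[12.6000 11.2000 17.5000]
After op 4 sync(2): ref=14.0000 raw=[12.6000 11.2000 14.0000]
After op 5 tick(10): ref=24.0000 raw=[21.6000 19.2000 26.5000]
After op 6 tick(3): ref=27.0000 raw=[24.3000 21.6000 30.2500]
Wrap final raw readings (mod 100): 24.3000 mod 100 = 24.3000; 21.6000 mod 100 = 21.6000; 30.2500 mod 100 = 30.2500

Answer: 24.3000 21.6000 30.2500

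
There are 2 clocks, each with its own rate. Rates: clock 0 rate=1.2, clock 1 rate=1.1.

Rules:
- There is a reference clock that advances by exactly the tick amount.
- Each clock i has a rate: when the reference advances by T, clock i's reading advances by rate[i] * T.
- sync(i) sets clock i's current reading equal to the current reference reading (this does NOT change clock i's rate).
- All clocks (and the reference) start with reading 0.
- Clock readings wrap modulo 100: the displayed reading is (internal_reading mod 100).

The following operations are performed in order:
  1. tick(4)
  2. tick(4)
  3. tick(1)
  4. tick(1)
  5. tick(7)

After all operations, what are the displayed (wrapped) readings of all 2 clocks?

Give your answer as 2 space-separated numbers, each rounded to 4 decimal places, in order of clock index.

Answer: 20.4000 18.7000

Derivation:
After op 1 tick(4): ref=4.0000 raw=[4.8000 4.4000]
After op 2 tick(4): ref=8.0000 raw=[9.6000 8.8000]
After op 3 tick(1): ref=9.0000 raw=[10.8000 9.9000]
After op 4 tick(1): ref=10.0000 raw=[12.0000 11.0000]
After op 5 tick(7): ref=17.0000 raw=[20.4000 18.7000]
Wrap final raw readings (mod 100): 20.4000 mod 100 = 20.4000; 18.7000 mod 100 = 18.7000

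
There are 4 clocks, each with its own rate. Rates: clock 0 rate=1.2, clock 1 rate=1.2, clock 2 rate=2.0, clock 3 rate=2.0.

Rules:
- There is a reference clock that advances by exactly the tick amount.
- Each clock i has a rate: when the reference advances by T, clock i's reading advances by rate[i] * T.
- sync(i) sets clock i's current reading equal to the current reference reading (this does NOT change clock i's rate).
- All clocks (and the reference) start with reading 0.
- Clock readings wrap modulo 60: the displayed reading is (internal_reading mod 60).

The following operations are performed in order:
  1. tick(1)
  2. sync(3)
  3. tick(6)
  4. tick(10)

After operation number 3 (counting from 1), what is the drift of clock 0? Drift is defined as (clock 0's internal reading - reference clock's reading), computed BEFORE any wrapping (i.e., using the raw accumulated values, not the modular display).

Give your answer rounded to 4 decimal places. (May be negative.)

Answer: 1.4000

Derivation:
After op 1 tick(1): ref=1.0000 raw=[1.2000 1.2000 2.0000 2.0000]
After op 2 sync(3): ref=1.0000 raw=[1.2000 1.2000 2.0000 1.0000]
After op 3 tick(6): ref=7.0000 raw=[8.4000 8.4000 14.0000 13.0000]
Drift of clock 0 after op 3: 8.4000 - 7.0000 = 1.4000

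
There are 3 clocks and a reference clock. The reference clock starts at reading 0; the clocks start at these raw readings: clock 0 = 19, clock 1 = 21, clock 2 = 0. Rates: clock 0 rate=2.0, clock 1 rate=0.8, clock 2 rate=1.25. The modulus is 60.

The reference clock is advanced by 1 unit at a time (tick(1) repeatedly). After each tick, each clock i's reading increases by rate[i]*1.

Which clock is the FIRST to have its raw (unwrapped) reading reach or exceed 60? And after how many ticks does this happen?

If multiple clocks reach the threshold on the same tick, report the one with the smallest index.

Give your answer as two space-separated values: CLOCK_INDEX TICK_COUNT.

clock 0: start=19, rate=2.0, needs 60-19 = 41; ticks = ceil(41/2.0) = ceil(20.5000) = 21; reading at tick 21 = 19 + 2.0*21 = 61.0000
clock 1: start=21, rate=0.8, needs 60-21 = 39; ticks = ceil(39/0.8) = ceil(48.7500) = 49; reading at tick 49 = 21 + 0.8*49 = 60.2000
clock 2: start=0, rate=1.25, needs 60-0 = 60; ticks = ceil(60/1.25) = ceil(48.0000) = 48; reading at tick 48 = 0 + 1.25*48 = 60.0000
Minimum tick count = 21; winners = [0]; smallest index = 0

Answer: 0 21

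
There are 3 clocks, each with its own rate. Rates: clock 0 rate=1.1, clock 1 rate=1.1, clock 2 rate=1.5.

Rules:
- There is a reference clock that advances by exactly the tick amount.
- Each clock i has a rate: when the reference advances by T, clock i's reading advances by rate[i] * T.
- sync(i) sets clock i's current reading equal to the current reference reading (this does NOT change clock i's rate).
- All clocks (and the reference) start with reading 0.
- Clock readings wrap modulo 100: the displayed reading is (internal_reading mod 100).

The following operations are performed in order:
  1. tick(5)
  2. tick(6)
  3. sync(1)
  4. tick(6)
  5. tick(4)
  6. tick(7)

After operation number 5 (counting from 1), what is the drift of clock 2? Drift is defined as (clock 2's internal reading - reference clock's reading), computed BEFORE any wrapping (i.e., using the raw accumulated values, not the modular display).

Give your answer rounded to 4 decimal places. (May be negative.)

Answer: 10.5000

Derivation:
After op 1 tick(5): ref=5.0000 raw=[5.5000 5.5000 7.5000]
After op 2 tick(6): ref=11.0000 raw=[12.1000 12.1000 16.5000]
After op 3 sync(1): ref=11.0000 raw=[12.1000 11.0000 16.5000]
After op 4 tick(6): ref=17.0000 raw=[18.7000 17.6000 25.5000]
After op 5 tick(4): ref=21.0000 raw=[23.1000 22.0000 31.5000]
Drift of clock 2 after op 5: 31.5000 - 21.0000 = 10.5000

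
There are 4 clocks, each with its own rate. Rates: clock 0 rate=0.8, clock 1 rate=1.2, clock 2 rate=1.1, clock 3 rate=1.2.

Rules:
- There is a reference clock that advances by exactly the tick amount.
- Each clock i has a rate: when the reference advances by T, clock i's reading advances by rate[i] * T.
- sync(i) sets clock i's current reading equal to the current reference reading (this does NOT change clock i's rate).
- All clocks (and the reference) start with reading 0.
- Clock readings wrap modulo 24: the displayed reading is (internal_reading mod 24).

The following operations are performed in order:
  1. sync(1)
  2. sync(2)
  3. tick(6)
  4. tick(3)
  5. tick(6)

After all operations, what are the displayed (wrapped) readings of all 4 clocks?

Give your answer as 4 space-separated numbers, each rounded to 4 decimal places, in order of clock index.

Answer: 12.0000 18.0000 16.5000 18.0000

Derivation:
After op 1 sync(1): ref=0.0000 raw=[0.0000 0.0000 0.0000 0.0000]
After op 2 sync(2): ref=0.0000 raw=[0.0000 0.0000 0.0000 0.0000]
After op 3 tick(6): ref=6.0000 raw=[4.8000 7.2000 6.6000 7.2000]
After op 4 tick(3): ref=9.0000 raw=[7.2000 10.8000 9.9000 10.8000]
After op 5 tick(6): ref=15.0000 raw=[12.0000 18.0000 16.5000 18.0000]
Wrap final raw readings (mod 24): 12.0000 mod 24 = 12.0000; 18.0000 mod 24 = 18.0000; 16.5000 mod 24 = 16.5000; 18.0000 mod 24 = 18.0000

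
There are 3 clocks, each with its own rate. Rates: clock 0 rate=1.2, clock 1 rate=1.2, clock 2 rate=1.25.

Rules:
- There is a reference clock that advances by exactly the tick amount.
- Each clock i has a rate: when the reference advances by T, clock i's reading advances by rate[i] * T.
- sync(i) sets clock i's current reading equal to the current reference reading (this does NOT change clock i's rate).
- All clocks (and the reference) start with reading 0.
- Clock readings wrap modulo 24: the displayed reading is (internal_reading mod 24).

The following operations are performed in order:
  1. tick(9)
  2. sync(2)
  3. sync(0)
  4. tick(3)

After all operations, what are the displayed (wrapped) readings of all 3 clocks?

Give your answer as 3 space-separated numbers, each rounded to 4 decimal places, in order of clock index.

Answer: 12.6000 14.4000 12.7500

Derivation:
After op 1 tick(9): ref=9.0000 raw=[10.8000 10.8000 11.2500]
After op 2 sync(2): ref=9.0000 raw=[10.8000 10.8000 9.0000]
After op 3 sync(0): ref=9.0000 raw=[9.0000 10.8000 9.0000]
After op 4 tick(3): ref=12.0000 raw=[12.6000 14.4000 12.7500]
Wrap final raw readings (mod 24): 12.6000 mod 24 = 12.6000; 14.4000 mod 24 = 14.4000; 12.7500 mod 24 = 12.7500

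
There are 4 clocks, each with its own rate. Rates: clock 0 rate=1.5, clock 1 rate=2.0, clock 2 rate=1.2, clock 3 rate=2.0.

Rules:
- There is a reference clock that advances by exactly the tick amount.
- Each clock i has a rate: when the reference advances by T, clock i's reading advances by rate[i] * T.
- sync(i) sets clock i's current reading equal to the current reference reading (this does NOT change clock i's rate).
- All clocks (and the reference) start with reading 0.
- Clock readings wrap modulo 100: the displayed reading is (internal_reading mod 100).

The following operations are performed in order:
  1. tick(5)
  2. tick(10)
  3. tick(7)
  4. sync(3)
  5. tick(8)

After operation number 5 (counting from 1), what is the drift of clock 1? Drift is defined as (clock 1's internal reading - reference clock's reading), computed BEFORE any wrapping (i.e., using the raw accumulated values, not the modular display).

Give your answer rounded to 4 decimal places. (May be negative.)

After op 1 tick(5): ref=5.0000 raw=[7.5000 10.0000 6.0000 10.0000]
After op 2 tick(10): ref=15.0000 raw=[22.5000 30.0000 18.0000 30.0000]
After op 3 tick(7): ref=22.0000 raw=[33.0000 44.0000 26.4000 44.0000]
After op 4 sync(3): ref=22.0000 raw=[33.0000 44.0000 26.4000 22.0000]
After op 5 tick(8): ref=30.0000 raw=[45.0000 60.0000 36.0000 38.0000]
Drift of clock 1 after op 5: 60.0000 - 30.0000 = 30.0000

Answer: 30.0000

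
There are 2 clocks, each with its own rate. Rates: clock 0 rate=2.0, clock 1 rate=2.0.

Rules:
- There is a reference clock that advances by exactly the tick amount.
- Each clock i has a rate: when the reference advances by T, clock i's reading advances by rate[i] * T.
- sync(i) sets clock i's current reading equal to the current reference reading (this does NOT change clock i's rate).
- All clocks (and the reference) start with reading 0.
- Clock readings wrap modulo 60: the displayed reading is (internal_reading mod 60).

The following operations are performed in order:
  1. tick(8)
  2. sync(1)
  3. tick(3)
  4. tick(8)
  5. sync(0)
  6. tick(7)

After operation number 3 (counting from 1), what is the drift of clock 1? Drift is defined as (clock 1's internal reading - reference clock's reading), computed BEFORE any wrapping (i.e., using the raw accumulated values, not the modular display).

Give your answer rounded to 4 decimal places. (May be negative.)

Answer: 3.0000

Derivation:
After op 1 tick(8): ref=8.0000 raw=[16.0000 16.0000]
After op 2 sync(1): ref=8.0000 raw=[16.0000 8.0000]
After op 3 tick(3): ref=11.0000 raw=[22.0000 14.0000]
Drift of clock 1 after op 3: 14.0000 - 11.0000 = 3.0000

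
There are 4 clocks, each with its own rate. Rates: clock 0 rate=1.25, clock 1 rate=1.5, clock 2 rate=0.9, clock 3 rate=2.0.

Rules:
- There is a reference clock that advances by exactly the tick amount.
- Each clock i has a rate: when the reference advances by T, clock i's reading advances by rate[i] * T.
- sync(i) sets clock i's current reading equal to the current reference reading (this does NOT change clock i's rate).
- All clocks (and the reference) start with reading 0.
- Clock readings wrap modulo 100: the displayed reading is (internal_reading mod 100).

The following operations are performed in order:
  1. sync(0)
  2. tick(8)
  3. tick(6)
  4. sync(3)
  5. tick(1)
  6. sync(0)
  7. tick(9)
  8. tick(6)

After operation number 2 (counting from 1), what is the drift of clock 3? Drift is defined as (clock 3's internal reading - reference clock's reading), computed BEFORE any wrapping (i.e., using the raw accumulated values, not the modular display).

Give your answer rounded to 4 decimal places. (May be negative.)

Answer: 8.0000

Derivation:
After op 1 sync(0): ref=0.0000 raw=[0.0000 0.0000 0.0000 0.0000]
After op 2 tick(8): ref=8.0000 raw=[10.0000 12.0000 7.2000 16.0000]
Drift of clock 3 after op 2: 16.0000 - 8.0000 = 8.0000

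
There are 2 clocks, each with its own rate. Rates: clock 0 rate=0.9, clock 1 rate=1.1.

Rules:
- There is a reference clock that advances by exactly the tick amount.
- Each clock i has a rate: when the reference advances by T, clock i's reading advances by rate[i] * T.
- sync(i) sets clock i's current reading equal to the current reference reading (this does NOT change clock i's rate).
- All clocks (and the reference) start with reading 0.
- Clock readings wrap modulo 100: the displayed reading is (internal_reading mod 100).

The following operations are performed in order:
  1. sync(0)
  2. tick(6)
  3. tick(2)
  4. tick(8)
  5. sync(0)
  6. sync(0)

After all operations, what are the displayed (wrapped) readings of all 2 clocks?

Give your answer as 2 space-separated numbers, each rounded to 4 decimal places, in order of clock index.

Answer: 16.0000 17.6000

Derivation:
After op 1 sync(0): ref=0.0000 raw=[0.0000 0.0000]
After op 2 tick(6): ref=6.0000 raw=[5.4000 6.6000]
After op 3 tick(2): ref=8.0000 raw=[7.2000 8.8000]
After op 4 tick(8): ref=16.0000 raw=[14.4000 17.6000]
After op 5 sync(0): ref=16.0000 raw=[16.0000 17.6000]
After op 6 sync(0): ref=16.0000 raw=[16.0000 17.6000]
Wrap final raw readings (mod 100): 16.0000 mod 100 = 16.0000; 17.6000 mod 100 = 17.6000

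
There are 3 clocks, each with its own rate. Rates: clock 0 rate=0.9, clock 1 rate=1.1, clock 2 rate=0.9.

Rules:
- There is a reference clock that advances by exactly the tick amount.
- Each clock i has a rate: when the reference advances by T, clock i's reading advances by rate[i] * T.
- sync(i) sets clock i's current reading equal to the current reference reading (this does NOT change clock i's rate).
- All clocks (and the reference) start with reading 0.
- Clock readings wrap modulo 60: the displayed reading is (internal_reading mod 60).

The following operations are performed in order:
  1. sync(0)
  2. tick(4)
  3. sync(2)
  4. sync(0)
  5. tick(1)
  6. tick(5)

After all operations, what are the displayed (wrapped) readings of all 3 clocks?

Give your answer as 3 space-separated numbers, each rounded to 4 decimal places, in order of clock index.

Answer: 9.4000 11.0000 9.4000

Derivation:
After op 1 sync(0): ref=0.0000 raw=[0.0000 0.0000 0.0000]
After op 2 tick(4): ref=4.0000 raw=[3.6000 4.4000 3.6000]
After op 3 sync(2): ref=4.0000 raw=[3.6000 4.4000 4.0000]
After op 4 sync(0): ref=4.0000 raw=[4.0000 4.4000 4.0000]
After op 5 tick(1): ref=5.0000 raw=[4.9000 5.5000 4.9000]
After op 6 tick(5): ref=10.0000 raw=[9.4000 11.0000 9.4000]
Wrap final raw readings (mod 60): 9.4000 mod 60 = 9.4000; 11.0000 mod 60 = 11.0000; 9.4000 mod 60 = 9.4000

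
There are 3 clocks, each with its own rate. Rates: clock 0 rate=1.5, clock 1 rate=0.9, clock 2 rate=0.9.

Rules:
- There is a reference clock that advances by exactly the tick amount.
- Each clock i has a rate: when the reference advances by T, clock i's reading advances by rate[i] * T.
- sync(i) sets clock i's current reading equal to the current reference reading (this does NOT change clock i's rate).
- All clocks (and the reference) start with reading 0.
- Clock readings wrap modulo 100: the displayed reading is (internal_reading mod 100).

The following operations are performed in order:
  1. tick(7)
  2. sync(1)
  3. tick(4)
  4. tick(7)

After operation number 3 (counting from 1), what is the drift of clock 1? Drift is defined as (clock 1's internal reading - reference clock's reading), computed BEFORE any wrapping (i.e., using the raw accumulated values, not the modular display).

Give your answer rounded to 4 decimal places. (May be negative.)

After op 1 tick(7): ref=7.0000 raw=[10.5000 6.3000 6.3000]
After op 2 sync(1): ref=7.0000 raw=[10.5000 7.0000 6.3000]
After op 3 tick(4): ref=11.0000 raw=[16.5000 10.6000 9.9000]
Drift of clock 1 after op 3: 10.6000 - 11.0000 = -0.4000

Answer: -0.4000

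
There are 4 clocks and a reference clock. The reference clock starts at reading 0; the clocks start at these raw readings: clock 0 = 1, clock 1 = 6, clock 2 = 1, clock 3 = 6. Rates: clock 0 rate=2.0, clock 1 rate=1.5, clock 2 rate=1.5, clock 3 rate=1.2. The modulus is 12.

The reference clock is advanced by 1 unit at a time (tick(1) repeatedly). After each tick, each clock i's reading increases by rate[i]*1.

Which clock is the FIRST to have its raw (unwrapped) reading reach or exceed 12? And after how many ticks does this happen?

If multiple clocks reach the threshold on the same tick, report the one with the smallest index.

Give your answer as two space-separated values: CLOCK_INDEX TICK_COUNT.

clock 0: start=1, rate=2.0, needs 12-1 = 11; ticks = ceil(11/2.0) = ceil(5.5000) = 6; reading at tick 6 = 1 + 2.0*6 = 13.0000
clock 1: start=6, rate=1.5, needs 12-6 = 6; ticks = ceil(6/1.5) = ceil(4.0000) = 4; reading at tick 4 = 6 + 1.5*4 = 12.0000
clock 2: start=1, rate=1.5, needs 12-1 = 11; ticks = ceil(11/1.5) = ceil(7.3333) = 8; reading at tick 8 = 1 + 1.5*8 = 13.0000
clock 3: start=6, rate=1.2, needs 12-6 = 6; ticks = ceil(6/1.2) = ceil(5.0000) = 5; reading at tick 5 = 6 + 1.2*5 = 12.0000
Minimum tick count = 4; winners = [1]; smallest index = 1

Answer: 1 4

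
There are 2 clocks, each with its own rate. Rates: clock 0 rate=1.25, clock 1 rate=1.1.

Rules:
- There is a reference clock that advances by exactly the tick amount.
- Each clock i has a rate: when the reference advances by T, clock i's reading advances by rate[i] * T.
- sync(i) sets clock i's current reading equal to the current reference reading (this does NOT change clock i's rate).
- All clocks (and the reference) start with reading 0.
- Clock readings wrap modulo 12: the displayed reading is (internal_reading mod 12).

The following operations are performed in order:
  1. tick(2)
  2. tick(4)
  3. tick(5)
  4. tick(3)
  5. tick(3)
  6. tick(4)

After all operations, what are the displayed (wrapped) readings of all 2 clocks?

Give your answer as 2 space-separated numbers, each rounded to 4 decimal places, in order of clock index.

After op 1 tick(2): ref=2.0000 raw=[2.5000 2.2000]
After op 2 tick(4): ref=6.0000 raw=[7.5000 6.6000]
After op 3 tick(5): ref=11.0000 raw=[13.7500 12.1000]
After op 4 tick(3): ref=14.0000 raw=[17.5000 15.4000]
After op 5 tick(3): ref=17.0000 raw=[21.2500 18.7000]
After op 6 tick(4): ref=21.0000 raw=[26.2500 23.1000]
Wrap final raw readings (mod 12): 26.2500 mod 12 = 2.2500; 23.1000 mod 12 = 11.1000

Answer: 2.2500 11.1000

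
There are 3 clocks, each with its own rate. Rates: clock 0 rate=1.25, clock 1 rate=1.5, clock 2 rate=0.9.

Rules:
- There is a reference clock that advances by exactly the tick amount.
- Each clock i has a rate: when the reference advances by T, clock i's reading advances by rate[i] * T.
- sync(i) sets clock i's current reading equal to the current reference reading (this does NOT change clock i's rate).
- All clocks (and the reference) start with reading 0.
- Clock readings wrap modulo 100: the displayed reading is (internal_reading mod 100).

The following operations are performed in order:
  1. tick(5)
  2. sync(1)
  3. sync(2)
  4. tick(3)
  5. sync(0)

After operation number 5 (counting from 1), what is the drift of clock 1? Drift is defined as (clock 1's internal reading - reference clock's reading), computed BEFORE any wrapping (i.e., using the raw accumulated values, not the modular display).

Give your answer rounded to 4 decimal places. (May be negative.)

Answer: 1.5000

Derivation:
After op 1 tick(5): ref=5.0000 raw=[6.2500 7.5000 4.5000]
After op 2 sync(1): ref=5.0000 raw=[6.2500 5.0000 4.5000]
After op 3 sync(2): ref=5.0000 raw=[6.2500 5.0000 5.0000]
After op 4 tick(3): ref=8.0000 raw=[10.0000 9.5000 7.7000]
After op 5 sync(0): ref=8.0000 raw=[8.0000 9.5000 7.7000]
Drift of clock 1 after op 5: 9.5000 - 8.0000 = 1.5000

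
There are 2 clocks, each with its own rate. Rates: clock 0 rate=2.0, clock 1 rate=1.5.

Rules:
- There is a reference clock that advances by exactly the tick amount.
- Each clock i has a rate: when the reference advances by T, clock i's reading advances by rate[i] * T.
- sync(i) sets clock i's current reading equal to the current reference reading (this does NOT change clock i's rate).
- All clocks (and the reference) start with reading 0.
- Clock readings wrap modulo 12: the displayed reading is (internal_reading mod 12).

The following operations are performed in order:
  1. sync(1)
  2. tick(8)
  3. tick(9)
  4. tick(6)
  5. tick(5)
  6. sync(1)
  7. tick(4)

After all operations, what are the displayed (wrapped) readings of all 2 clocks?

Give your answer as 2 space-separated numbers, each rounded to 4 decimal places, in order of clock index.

Answer: 4.0000 10.0000

Derivation:
After op 1 sync(1): ref=0.0000 raw=[0.0000 0.0000]
After op 2 tick(8): ref=8.0000 raw=[16.0000 12.0000]
After op 3 tick(9): ref=17.0000 raw=[34.0000 25.5000]
After op 4 tick(6): ref=23.0000 raw=[46.0000 34.5000]
After op 5 tick(5): ref=28.0000 raw=[56.0000 42.0000]
After op 6 sync(1): ref=28.0000 raw=[56.0000 28.0000]
After op 7 tick(4): ref=32.0000 raw=[64.0000 34.0000]
Wrap final raw readings (mod 12): 64.0000 mod 12 = 4.0000; 34.0000 mod 12 = 10.0000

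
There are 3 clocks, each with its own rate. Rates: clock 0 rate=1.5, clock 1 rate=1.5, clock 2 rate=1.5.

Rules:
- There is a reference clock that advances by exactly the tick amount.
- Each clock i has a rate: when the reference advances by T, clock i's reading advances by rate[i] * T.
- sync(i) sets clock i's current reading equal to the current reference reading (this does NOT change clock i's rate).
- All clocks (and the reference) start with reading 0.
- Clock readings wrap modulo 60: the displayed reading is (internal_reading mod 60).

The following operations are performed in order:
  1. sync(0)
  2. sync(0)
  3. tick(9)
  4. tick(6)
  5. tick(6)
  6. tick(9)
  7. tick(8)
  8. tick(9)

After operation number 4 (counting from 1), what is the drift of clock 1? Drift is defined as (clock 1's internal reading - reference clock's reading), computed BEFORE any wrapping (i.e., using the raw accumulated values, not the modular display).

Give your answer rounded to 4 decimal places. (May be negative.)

Answer: 7.5000

Derivation:
After op 1 sync(0): ref=0.0000 raw=[0.0000 0.0000 0.0000]
After op 2 sync(0): ref=0.0000 raw=[0.0000 0.0000 0.0000]
After op 3 tick(9): ref=9.0000 raw=[13.5000 13.5000 13.5000]
After op 4 tick(6): ref=15.0000 raw=[22.5000 22.5000 22.5000]
Drift of clock 1 after op 4: 22.5000 - 15.0000 = 7.5000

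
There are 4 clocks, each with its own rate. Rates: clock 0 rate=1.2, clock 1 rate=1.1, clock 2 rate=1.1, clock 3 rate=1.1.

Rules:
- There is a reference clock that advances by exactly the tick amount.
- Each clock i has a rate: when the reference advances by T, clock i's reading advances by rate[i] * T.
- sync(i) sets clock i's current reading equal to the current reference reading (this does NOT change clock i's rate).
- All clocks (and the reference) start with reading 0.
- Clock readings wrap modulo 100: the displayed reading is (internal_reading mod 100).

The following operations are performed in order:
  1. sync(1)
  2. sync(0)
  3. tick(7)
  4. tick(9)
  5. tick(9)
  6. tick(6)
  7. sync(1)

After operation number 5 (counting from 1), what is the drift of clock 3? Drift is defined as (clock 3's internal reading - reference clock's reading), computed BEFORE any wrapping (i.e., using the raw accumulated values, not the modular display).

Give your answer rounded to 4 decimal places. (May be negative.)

After op 1 sync(1): ref=0.0000 raw=[0.0000 0.0000 0.0000 0.0000]
After op 2 sync(0): ref=0.0000 raw=[0.0000 0.0000 0.0000 0.0000]
After op 3 tick(7): ref=7.0000 raw=[8.4000 7.7000 7.7000 7.7000]
After op 4 tick(9): ref=16.0000 raw=[19.2000 17.6000 17.6000 17.6000]
After op 5 tick(9): ref=25.0000 raw=[30.0000 27.5000 27.5000 27.5000]
Drift of clock 3 after op 5: 27.5000 - 25.0000 = 2.5000

Answer: 2.5000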